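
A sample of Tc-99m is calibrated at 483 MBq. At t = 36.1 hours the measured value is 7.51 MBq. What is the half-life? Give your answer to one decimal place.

A/A₀ = 7.51/483 ≈ 0.015549.
n = log₂(64.314) ≈ 6.0071 half-lives elapsed in 36.1 hours.
t½ = 36.1/6.0071 ≈ 6.0096 hours.

6.0 hours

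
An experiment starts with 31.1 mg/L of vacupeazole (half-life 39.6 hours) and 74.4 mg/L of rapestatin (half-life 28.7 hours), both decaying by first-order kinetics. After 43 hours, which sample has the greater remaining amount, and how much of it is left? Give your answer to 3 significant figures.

vacupeazole: 31.1 × (1/2)^1.0859 ≈ 14.652 mg/L.
rapestatin: 74.4 × (1/2)^1.4983 ≈ 26.336 mg/L.
Rapestatin has more remaining, at ≈ 26.336 mg/L.

rapestatin, 26.3 mg/L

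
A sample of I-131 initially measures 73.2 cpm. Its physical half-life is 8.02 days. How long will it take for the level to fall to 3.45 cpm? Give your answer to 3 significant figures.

Fraction remaining = 3.45/73.2 ≈ 0.047131.
n = log₂(73.2/3.45) = ln(21.217)/ln 2 ≈ 4.4072 half-lives.
t = n × t½ = 4.4072 × 8.02 ≈ 35.346 days.

35.3 days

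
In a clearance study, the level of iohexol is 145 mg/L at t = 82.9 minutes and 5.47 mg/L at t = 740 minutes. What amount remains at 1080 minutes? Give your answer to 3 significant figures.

1.00 mg/L

Over Δt = 740 − 82.9 = 657.1 minutes, the level fell by a factor of 145/5.47 ≈ 26.508.
n = log₂(26.508) ≈ 4.7284 half-lives, so t½ = 657.1/4.7284 ≈ 138.97 minutes.
From t = 740 to t = 1080: 5.47 × (1/2)^((1080−740)/138.97) ≈ 1.0034 mg/L.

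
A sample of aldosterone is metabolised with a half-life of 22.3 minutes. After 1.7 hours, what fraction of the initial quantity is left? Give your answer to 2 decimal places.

0.04

1.7 hours = 102 minutes.
n = 102/22.3 ≈ 4.574 half-lives.
Fraction remaining = (1/2)^4.574 ≈ 0.041985.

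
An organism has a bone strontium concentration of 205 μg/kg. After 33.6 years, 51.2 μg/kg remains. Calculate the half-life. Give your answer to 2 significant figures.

A/A₀ = 51.2/205 ≈ 0.24976.
n = log₂(4.0039) ≈ 2.0014 half-lives elapsed in 33.6 years.
t½ = 33.6/2.0014 ≈ 16.788 years.

17 years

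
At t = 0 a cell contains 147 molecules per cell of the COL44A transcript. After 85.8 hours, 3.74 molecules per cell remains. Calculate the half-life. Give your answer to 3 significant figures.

16.2 hours

A/A₀ = 3.74/147 ≈ 0.025442.
n = log₂(39.305) ≈ 5.2966 half-lives elapsed in 85.8 hours.
t½ = 85.8/5.2966 ≈ 16.199 hours.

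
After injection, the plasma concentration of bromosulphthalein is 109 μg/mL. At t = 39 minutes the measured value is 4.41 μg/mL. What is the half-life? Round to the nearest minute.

8 minutes

A/A₀ = 4.41/109 ≈ 0.040459.
n = log₂(24.717) ≈ 4.6274 half-lives elapsed in 39 minutes.
t½ = 39/4.6274 ≈ 8.428 minutes.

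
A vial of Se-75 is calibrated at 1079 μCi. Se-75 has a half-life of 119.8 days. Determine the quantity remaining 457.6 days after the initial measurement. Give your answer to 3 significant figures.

Number of half-lives: n = 457.6/119.8 ≈ 3.8197.
Remaining = 1079 × (1/2)^3.8197 = 1079 × 0.07082 ≈ 76.415 μCi.

76.4 μCi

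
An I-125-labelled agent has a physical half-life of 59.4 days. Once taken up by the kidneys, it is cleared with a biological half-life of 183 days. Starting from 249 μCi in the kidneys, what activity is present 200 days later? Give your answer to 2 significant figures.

11 μCi

1/t_eff = 1/t_phys + 1/t_biol = 1/59.4 + 1/183 = 0.022299 per day.
t_eff = 59.4 × 183 / (59.4 + 183) ≈ 44.844 days.
Remaining = 249 × (1/2)^(200/44.844) = 249 × (1/2)^4.4599 ≈ 11.315 μCi.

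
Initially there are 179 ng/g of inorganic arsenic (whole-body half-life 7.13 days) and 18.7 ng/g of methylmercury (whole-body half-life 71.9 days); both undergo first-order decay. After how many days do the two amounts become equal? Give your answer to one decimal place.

Set 179·(1/2)^(t/7.13) = 18.7·(1/2)^(t/71.9).
Taking log₂: log₂(179/18.7) = t·(1/7.13 − 1/71.9).
log₂(9.5722) = 3.2588; 1/7.13 − 1/71.9 = 0.12634.
t = 3.2588 / 0.12634 ≈ 25.793 days.

25.8 days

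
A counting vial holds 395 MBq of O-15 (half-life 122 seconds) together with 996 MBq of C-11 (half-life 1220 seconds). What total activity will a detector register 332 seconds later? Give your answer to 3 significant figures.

885 MBq

O-15: 395 × (1/2)^(332/122) = 395 × (1/2)^2.7213 ≈ 59.896 MBq.
C-11: 996 × (1/2)^(332/1220) = 996 × (1/2)^0.27213 ≈ 824.78 MBq.
Total = 59.896 + 824.78 ≈ 884.68 MBq.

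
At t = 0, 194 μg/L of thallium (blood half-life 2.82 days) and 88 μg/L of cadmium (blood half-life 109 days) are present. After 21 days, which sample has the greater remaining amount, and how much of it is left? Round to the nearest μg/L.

thallium: 194 × (1/2)^7.4468 ≈ 1.112 μg/L.
cadmium: 88 × (1/2)^0.19266 ≈ 76.999 μg/L.
Cadmium has more remaining, at ≈ 76.999 μg/L.

cadmium, 77 μg/L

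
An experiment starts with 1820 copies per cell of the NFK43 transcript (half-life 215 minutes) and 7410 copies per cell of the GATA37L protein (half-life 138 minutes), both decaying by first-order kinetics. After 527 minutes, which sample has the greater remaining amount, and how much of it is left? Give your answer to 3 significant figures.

NFK43 transcript: 1820 × (1/2)^2.4512 ≈ 332.81 copies per cell.
GATA37L protein: 7410 × (1/2)^3.8188 ≈ 525.09 copies per cell.
GATA37L protein has more remaining, at ≈ 525.09 copies per cell.

GATA37L protein, 525 copies per cell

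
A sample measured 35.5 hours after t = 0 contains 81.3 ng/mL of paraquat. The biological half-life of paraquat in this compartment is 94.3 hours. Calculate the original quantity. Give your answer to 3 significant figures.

106 ng/mL

Number of half-lives elapsed: n = 35.5/94.3 ≈ 0.37646.
A₀ = A × 2^n = 81.3 × 2^0.37646 = 81.3 × 1.2982 ≈ 105.54 ng/mL.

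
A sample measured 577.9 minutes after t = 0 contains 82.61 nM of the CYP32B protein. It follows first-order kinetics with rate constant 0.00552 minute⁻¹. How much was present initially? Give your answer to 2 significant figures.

2000 nM

t½ = ln 2 / λ = 0.69315 / 0.00552 ≈ 125.57 minutes.
Number of half-lives elapsed: n = 577.9/125.57 ≈ 4.6022.
A₀ = A × 2^n = 82.61 × 2^4.6022 = 82.61 × 24.289 ≈ 2006.5 nM.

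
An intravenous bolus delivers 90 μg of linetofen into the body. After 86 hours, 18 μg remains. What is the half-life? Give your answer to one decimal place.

A/A₀ = 18/90 ≈ 0.2.
n = log₂(5) ≈ 2.3219 half-lives elapsed in 86 hours.
t½ = 86/2.3219 ≈ 37.038 hours.

37.0 hours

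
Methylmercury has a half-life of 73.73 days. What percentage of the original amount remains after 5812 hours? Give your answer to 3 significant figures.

10.3%

5812 hours = 242.167 days.
n = 242.167/73.73 ≈ 3.2845 half-lives.
Fraction remaining = (1/2)^3.2845 ≈ 0.10263, i.e. 10.263%.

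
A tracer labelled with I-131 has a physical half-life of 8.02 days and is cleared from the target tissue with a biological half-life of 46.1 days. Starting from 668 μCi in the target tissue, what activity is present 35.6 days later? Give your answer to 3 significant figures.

18.0 μCi

1/t_eff = 1/t_phys + 1/t_biol = 1/8.02 + 1/46.1 = 0.14638 per day.
t_eff = 8.02 × 46.1 / (8.02 + 46.1) ≈ 6.8315 days.
Remaining = 668 × (1/2)^(35.6/6.8315) = 668 × (1/2)^5.2111 ≈ 18.033 μCi.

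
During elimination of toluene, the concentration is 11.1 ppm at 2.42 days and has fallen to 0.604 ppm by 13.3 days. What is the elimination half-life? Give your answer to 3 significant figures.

Over Δt = 13.3 − 2.42 = 10.88 days, the level fell by a factor of 11.1/0.604 ≈ 18.377.
n = log₂(18.377) ≈ 4.1999 half-lives, so t½ = 10.88/4.1999 ≈ 2.5906 days.

2.59 days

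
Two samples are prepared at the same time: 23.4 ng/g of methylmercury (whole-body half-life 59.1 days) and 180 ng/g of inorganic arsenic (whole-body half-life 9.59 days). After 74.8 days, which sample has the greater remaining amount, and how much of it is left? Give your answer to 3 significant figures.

methylmercury: 23.4 × (1/2)^1.2657 ≈ 9.7323 ng/g.
inorganic arsenic: 180 × (1/2)^7.7998 ≈ 0.8078 ng/g.
Methylmercury has more remaining, at ≈ 9.7323 ng/g.

methylmercury, 9.73 ng/g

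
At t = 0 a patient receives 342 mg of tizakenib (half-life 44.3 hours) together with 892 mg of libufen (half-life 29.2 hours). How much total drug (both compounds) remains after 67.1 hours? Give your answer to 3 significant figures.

301 mg

tizakenib: 342 × (1/2)^(67.1/44.3) = 342 × (1/2)^1.5147 ≈ 119.69 mg.
libufen: 892 × (1/2)^(67.1/29.2) = 892 × (1/2)^2.2979 ≈ 181.39 mg.
Total = 119.69 + 181.39 ≈ 301.08 mg.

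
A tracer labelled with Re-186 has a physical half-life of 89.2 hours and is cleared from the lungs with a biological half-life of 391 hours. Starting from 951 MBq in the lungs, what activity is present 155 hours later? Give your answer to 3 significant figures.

217 MBq

1/t_eff = 1/t_phys + 1/t_biol = 1/89.2 + 1/391 = 0.013768 per hour.
t_eff = 89.2 × 391 / (89.2 + 391) ≈ 72.631 hours.
Remaining = 951 × (1/2)^(155/72.631) = 951 × (1/2)^2.1341 ≈ 216.65 MBq.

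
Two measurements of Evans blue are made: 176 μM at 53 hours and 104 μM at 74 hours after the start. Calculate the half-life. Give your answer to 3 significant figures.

27.7 hours

Over Δt = 74 − 53 = 21 hours, the level fell by a factor of 176/104 ≈ 1.6923.
n = log₂(1.6923) ≈ 0.75899 half-lives, so t½ = 21/0.75899 ≈ 27.668 hours.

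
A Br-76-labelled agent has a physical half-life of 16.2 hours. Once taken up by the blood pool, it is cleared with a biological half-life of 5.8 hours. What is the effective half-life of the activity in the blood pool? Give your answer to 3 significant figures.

1/t_eff = 1/t_phys + 1/t_biol = 1/16.2 + 1/5.8 = 0.23414 per hour.
t_eff = 16.2 × 5.8 / (16.2 + 5.8) ≈ 4.2709 hours.

4.27 hours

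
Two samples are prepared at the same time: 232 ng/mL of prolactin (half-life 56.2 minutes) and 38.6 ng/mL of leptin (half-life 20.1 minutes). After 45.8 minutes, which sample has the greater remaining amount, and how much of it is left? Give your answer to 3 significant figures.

prolactin, 132 ng/mL

prolactin: 232 × (1/2)^0.81495 ≈ 131.88 ng/mL.
leptin: 38.6 × (1/2)^2.2786 ≈ 7.9553 ng/mL.
Prolactin has more remaining, at ≈ 131.88 ng/mL.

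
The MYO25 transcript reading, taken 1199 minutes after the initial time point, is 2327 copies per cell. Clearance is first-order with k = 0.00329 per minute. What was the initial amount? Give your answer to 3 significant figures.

t½ = ln 2 / k = 0.69315 / 0.00329 ≈ 210.68 minutes.
Number of half-lives elapsed: n = 1199/210.68 ≈ 5.691.
A₀ = A × 2^n = 2327 × 2^5.691 = 2327 × 51.661 ≈ 120220 copies per cell.

120000 copies per cell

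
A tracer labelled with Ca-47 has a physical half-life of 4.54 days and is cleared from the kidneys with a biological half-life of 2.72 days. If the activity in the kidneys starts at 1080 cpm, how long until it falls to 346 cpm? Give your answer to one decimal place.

1/t_eff = 1/t_phys + 1/t_biol = 1/4.54 + 1/2.72 = 0.58791 per day.
t_eff = 4.54 × 2.72 / (4.54 + 2.72) ≈ 1.7009 days.
n = log₂(1080/346) ≈ 1.6422; t = 1.6422 × 1.7009 ≈ 2.7933 days.

2.8 days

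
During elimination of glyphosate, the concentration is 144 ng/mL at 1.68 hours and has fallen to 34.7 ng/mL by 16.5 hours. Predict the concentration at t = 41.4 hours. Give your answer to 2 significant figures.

Over Δt = 16.5 − 1.68 = 14.82 hours, the level fell by a factor of 144/34.7 ≈ 4.1499.
n = log₂(4.1499) ≈ 2.0531 half-lives, so t½ = 14.82/2.0531 ≈ 7.2185 hours.
From t = 16.5 to t = 41.4: 34.7 × (1/2)^((41.4−16.5)/7.2185) ≈ 3.1764 ng/mL.

3.2 ng/mL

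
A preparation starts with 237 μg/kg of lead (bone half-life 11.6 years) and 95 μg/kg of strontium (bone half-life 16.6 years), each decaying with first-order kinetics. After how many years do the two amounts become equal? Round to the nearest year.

51 years

Set 237·(1/2)^(t/11.6) = 95·(1/2)^(t/16.6).
Taking log₂: log₂(237/95) = t·(1/11.6 − 1/16.6).
log₂(2.4947) = 1.3189; 1/11.6 − 1/16.6 = 0.025966.
t = 1.3189 / 0.025966 ≈ 50.793 years.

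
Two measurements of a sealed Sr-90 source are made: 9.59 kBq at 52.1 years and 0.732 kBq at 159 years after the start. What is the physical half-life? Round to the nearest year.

29 years

Over Δt = 159 − 52.1 = 106.9 years, the level fell by a factor of 9.59/0.732 ≈ 13.101.
n = log₂(13.101) ≈ 3.7116 half-lives, so t½ = 106.9/3.7116 ≈ 28.801 years.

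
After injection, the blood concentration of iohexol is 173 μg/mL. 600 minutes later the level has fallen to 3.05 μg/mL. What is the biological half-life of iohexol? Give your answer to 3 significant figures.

103 minutes

A/A₀ = 3.05/173 ≈ 0.01763.
n = log₂(56.721) ≈ 5.8258 half-lives elapsed in 600 minutes.
t½ = 600/5.8258 ≈ 102.99 minutes.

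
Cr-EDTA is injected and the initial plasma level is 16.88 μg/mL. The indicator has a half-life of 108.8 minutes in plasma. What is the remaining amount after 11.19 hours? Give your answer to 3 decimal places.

0.234 μg/mL

Convert the elapsed time: 11.19 hours = 671.4 minutes.
Number of half-lives: n = 671.4/108.8 ≈ 6.171.
Remaining = 16.88 × (1/2)^6.171 = 16.88 × 0.013879 ≈ 0.23428 μg/mL.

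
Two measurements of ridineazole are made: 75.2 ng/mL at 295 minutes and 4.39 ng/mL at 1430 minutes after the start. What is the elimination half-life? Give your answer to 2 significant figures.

Over Δt = 1430 − 295 = 1135 minutes, the level fell by a factor of 75.2/4.39 ≈ 17.13.
n = log₂(17.13) ≈ 4.0984 half-lives, so t½ = 1135/4.0984 ≈ 276.93 minutes.

280 minutes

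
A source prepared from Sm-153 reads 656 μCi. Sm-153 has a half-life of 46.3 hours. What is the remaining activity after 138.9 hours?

82 μCi

Elapsed time is 3 half-lives (138.9/46.3).
Each half-life halves the amount: 656 × (1/2)^3 = 656/8 = 82 μCi.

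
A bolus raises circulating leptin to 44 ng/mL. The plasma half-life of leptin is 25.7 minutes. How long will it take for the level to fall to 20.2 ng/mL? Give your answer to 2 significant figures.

Fraction remaining = 20.2/44 ≈ 0.45909.
n = log₂(44/20.2) = ln(2.1782)/ln 2 ≈ 1.1231 half-lives.
t = n × t½ = 1.1231 × 25.7 ≈ 28.865 minutes.

29 minutes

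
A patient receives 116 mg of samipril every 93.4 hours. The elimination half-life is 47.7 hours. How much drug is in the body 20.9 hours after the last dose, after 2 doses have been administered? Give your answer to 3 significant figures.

The 2 doses were given 114.3, 20.9 hours ago.
Total = 116·(1/2)^(114.3/47.7) + 116·(1/2)^(20.9/47.7)
      = 22.035 + 85.617 ≈ 107.65 mg.

108 mg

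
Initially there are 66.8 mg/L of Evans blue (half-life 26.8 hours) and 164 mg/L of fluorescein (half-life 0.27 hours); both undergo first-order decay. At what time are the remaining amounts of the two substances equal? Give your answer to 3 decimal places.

0.353 hours

Set 66.8·(1/2)^(t/26.8) = 164·(1/2)^(t/0.27).
Taking log₂: log₂(66.8/164) = t·(1/26.8 − 1/0.27).
log₂(0.40732) = -1.2958; 1/26.8 − 1/0.27 = -3.6664.
t = -1.2958 / -3.6664 ≈ 0.35342 hours.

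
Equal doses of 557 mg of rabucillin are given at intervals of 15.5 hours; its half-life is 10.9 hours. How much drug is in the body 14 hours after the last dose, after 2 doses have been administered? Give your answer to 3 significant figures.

314 mg

The 2 doses were given 29.5, 14 hours ago.
Total = 557·(1/2)^(29.5/10.9) + 557·(1/2)^(14/10.9)
      = 85.338 + 228.67 ≈ 314.01 mg.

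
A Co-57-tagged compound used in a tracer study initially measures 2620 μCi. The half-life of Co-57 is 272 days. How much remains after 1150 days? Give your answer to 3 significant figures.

140 μCi

Number of half-lives: n = 1150/272 ≈ 4.2279.
Remaining = 2620 × (1/2)^4.2279 = 2620 × 0.053366 ≈ 139.82 μCi.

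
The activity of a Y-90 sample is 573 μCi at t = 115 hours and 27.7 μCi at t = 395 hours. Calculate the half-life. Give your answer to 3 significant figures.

Over Δt = 395 − 115 = 280 hours, the level fell by a factor of 573/27.7 ≈ 20.686.
n = log₂(20.686) ≈ 4.3706 half-lives, so t½ = 280/4.3706 ≈ 64.065 hours.

64.1 hours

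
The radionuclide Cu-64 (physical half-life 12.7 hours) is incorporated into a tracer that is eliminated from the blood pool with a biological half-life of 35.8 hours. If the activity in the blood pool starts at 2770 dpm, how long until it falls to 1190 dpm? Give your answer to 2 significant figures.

1/t_eff = 1/t_phys + 1/t_biol = 1/12.7 + 1/35.8 = 0.10667 per hour.
t_eff = 12.7 × 35.8 / (12.7 + 35.8) ≈ 9.3744 hours.
n = log₂(2770/1190) ≈ 1.2189; t = 1.2189 × 9.3744 ≈ 11.427 hours.

11 hours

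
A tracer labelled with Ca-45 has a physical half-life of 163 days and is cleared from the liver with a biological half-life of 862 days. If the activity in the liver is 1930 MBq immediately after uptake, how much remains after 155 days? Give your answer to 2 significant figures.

1/t_eff = 1/t_phys + 1/t_biol = 1/163 + 1/862 = 0.0072951 per day.
t_eff = 163 × 862 / (163 + 862) ≈ 137.08 days.
Remaining = 1930 × (1/2)^(155/137.08) = 1930 × (1/2)^1.1307 ≈ 881.4 MBq.

880 MBq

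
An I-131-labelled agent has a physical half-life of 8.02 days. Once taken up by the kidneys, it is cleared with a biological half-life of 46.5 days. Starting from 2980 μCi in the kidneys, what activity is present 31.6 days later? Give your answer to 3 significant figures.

121 μCi

1/t_eff = 1/t_phys + 1/t_biol = 1/8.02 + 1/46.5 = 0.14619 per day.
t_eff = 8.02 × 46.5 / (8.02 + 46.5) ≈ 6.8402 days.
Remaining = 2980 × (1/2)^(31.6/6.8402) = 2980 × (1/2)^4.6197 ≈ 121.21 μCi.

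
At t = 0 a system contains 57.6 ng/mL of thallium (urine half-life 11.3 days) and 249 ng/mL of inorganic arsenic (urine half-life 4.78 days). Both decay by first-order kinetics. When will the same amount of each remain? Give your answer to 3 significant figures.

Set 57.6·(1/2)^(t/11.3) = 249·(1/2)^(t/4.78).
Taking log₂: log₂(57.6/249) = t·(1/11.3 − 1/4.78).
log₂(0.23133) = -2.112; 1/11.3 − 1/4.78 = -0.12071.
t = -2.112 / -0.12071 ≈ 17.497 days.

17.5 days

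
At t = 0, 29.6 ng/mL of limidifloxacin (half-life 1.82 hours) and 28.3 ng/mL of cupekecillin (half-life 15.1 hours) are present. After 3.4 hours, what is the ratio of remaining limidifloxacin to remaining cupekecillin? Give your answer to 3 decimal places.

0.335

limidifloxacin: 29.6 × (1/2)^(3.4/1.82) = 29.6 × (1/2)^1.8681 ≈ 8.1083 ng/mL.
cupekecillin: 28.3 × (1/2)^(3.4/15.1) = 28.3 × (1/2)^0.22517 ≈ 24.211 ng/mL.
Ratio ≈ 8.1083 / 24.211 ≈ 0.33491.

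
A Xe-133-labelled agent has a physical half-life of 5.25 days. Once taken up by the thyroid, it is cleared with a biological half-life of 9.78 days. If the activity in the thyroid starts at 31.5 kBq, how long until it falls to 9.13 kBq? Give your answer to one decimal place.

1/t_eff = 1/t_phys + 1/t_biol = 1/5.25 + 1/9.78 = 0.29273 per day.
t_eff = 5.25 × 9.78 / (5.25 + 9.78) ≈ 3.4162 days.
n = log₂(31.5/9.13) ≈ 1.7867; t = 1.7867 × 3.4162 ≈ 6.1035 days.

6.1 days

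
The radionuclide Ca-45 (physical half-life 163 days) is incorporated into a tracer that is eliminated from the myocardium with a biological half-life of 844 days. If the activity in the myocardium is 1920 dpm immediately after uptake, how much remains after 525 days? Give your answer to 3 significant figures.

1/t_eff = 1/t_phys + 1/t_biol = 1/163 + 1/844 = 0.0073198 per day.
t_eff = 163 × 844 / (163 + 844) ≈ 136.62 days.
Remaining = 1920 × (1/2)^(525/136.62) = 1920 × (1/2)^3.8429 ≈ 133.81 dpm.

134 dpm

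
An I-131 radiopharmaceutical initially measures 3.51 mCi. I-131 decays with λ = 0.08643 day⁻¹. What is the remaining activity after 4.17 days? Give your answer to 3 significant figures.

2.45 mCi

t½ = ln 2 / λ = 0.69315 / 0.08643 ≈ 8.0198 days.
Number of half-lives: n = 4.17/8.0198 ≈ 0.51997.
Remaining = 3.51 × (1/2)^0.51997 = 3.51 × 0.69739 ≈ 2.4478 mCi.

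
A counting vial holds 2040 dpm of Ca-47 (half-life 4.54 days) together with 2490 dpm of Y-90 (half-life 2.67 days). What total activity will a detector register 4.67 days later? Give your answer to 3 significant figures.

Ca-47: 2040 × (1/2)^(4.67/4.54) = 2040 × (1/2)^1.0286 ≈ 999.95 dpm.
Y-90: 2490 × (1/2)^(4.67/2.67) = 2490 × (1/2)^1.7491 ≈ 740.76 dpm.
Total = 999.95 + 740.76 ≈ 1740.7 dpm.

1740 dpm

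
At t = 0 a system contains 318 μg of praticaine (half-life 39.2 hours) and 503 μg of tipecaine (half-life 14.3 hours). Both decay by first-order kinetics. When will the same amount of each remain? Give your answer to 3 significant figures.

Set 318·(1/2)^(t/39.2) = 503·(1/2)^(t/14.3).
Taking log₂: log₂(318/503) = t·(1/39.2 − 1/14.3).
log₂(0.63221) = -0.66153; 1/39.2 − 1/14.3 = -0.04442.
t = -0.66153 / -0.04442 ≈ 14.893 hours.

14.9 hours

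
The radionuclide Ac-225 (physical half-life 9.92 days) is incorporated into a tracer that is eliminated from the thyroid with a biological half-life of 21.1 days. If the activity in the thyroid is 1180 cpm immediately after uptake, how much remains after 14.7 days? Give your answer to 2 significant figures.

260 cpm

1/t_eff = 1/t_phys + 1/t_biol = 1/9.92 + 1/21.1 = 0.1482 per day.
t_eff = 9.92 × 21.1 / (9.92 + 21.1) ≈ 6.7476 days.
Remaining = 1180 × (1/2)^(14.7/6.7476) = 1180 × (1/2)^2.1785 ≈ 260.66 cpm.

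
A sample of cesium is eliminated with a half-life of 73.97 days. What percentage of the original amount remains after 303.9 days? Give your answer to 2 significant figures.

5.8%

n = 303.9/73.97 ≈ 4.1084 half-lives.
Fraction remaining = (1/2)^4.1084 ≈ 0.057975, i.e. 5.7975%.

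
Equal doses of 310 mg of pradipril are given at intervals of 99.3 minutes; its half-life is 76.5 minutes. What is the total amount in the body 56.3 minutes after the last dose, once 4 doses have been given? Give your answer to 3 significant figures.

The 4 doses were given 354.2, 254.9, 155.6, 56.3 minutes ago.
Total = 310·(1/2)^(354.2/76.5) + 310·(1/2)^(254.9/76.5) + 310·(1/2)^(155.6/76.5) + 310·(1/2)^(56.3/76.5)
      = 12.519 + 30.784 + 75.696 + 186.13 ≈ 305.13 mg.

305 mg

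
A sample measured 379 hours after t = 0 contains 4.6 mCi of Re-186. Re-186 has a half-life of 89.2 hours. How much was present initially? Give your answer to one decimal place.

87.5 mCi

Number of half-lives elapsed: n = 379/89.2 ≈ 4.2489.
A₀ = A × 2^n = 4.6 × 2^4.2489 = 4.6 × 19.013 ≈ 87.458 mCi.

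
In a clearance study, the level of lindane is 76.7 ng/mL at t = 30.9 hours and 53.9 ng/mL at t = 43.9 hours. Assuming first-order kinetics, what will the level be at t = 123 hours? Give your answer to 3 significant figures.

6.30 ng/mL

Over Δt = 43.9 − 30.9 = 13 hours, the level fell by a factor of 76.7/53.9 ≈ 1.423.
n = log₂(1.423) ≈ 0.50894 half-lives, so t½ = 13/0.50894 ≈ 25.543 hours.
From t = 43.9 to t = 123: 53.9 × (1/2)^((123−43.9)/25.543) ≈ 6.3007 ng/mL.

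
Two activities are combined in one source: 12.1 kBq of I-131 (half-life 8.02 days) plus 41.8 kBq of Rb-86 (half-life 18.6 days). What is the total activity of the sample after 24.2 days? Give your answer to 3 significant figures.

18.5 kBq

I-131: 12.1 × (1/2)^(24.2/8.02) = 12.1 × (1/2)^3.0175 ≈ 1.4943 kBq.
Rb-86: 41.8 × (1/2)^(24.2/18.6) = 41.8 × (1/2)^1.3011 ≈ 16.963 kBq.
Total = 1.4943 + 16.963 ≈ 18.458 kBq.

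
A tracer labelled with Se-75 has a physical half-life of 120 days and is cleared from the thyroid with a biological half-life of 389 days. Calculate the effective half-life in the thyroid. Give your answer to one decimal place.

1/t_eff = 1/t_phys + 1/t_biol = 1/120 + 1/389 = 0.010904 per day.
t_eff = 120 × 389 / (120 + 389) ≈ 91.709 days.

91.7 days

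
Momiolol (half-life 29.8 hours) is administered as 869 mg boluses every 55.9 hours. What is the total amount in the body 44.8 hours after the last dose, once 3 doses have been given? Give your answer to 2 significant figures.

410 mg

The 3 doses were given 156.6, 100.7, 44.8 hours ago.
Total = 869·(1/2)^(156.6/29.8) + 869·(1/2)^(100.7/29.8) + 869·(1/2)^(44.8/29.8)
      = 22.756 + 83.518 + 306.52 ≈ 412.8 mg.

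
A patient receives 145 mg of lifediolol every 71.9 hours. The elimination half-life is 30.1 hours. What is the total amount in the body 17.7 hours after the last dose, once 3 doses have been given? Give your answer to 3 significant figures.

118 mg

The 3 doses were given 161.5, 89.6, 17.7 hours ago.
Total = 145·(1/2)^(161.5/30.1) + 145·(1/2)^(89.6/30.1) + 145·(1/2)^(17.7/30.1)
      = 3.5173 + 18.42 + 96.461 ≈ 118.4 mg.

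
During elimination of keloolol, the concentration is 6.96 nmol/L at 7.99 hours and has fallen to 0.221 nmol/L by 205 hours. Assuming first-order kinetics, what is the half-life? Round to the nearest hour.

Over Δt = 205 − 7.99 = 197.01 hours, the level fell by a factor of 6.96/0.221 ≈ 31.493.
n = log₂(31.493) ≈ 4.977 half-lives, so t½ = 197.01/4.977 ≈ 39.584 hours.

40 hours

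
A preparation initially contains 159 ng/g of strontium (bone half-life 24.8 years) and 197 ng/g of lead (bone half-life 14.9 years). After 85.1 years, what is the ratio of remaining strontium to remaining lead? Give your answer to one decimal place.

strontium: 159 × (1/2)^(85.1/24.8) = 159 × (1/2)^3.4315 ≈ 14.738 ng/g.
lead: 197 × (1/2)^(85.1/14.9) = 197 × (1/2)^5.7114 ≈ 3.7598 ng/g.
Ratio ≈ 14.738 / 3.7598 ≈ 3.9198.

3.9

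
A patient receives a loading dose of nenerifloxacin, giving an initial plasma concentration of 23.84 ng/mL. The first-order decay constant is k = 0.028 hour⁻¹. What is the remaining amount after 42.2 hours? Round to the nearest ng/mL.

7 ng/mL

t½ = ln 2 / k = 0.69315 / 0.028 ≈ 24.755 hours.
Number of half-lives: n = 42.2/24.755 ≈ 1.7047.
Remaining = 23.84 × (1/2)^1.7047 = 23.84 × 0.30679 ≈ 7.3138 ng/mL.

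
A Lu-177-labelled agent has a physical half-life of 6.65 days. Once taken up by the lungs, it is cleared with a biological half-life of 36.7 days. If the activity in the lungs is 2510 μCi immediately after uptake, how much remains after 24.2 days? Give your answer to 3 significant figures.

128 μCi

1/t_eff = 1/t_phys + 1/t_biol = 1/6.65 + 1/36.7 = 0.17762 per day.
t_eff = 6.65 × 36.7 / (6.65 + 36.7) ≈ 5.6299 days.
Remaining = 2510 × (1/2)^(24.2/5.6299) = 2510 × (1/2)^4.2985 ≈ 127.55 μCi.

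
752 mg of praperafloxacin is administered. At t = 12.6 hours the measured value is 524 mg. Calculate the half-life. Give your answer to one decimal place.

A/A₀ = 524/752 ≈ 0.69681.
n = log₂(1.4351) ≈ 0.52117 half-lives elapsed in 12.6 hours.
t½ = 12.6/0.52117 ≈ 24.177 hours.

24.2 hours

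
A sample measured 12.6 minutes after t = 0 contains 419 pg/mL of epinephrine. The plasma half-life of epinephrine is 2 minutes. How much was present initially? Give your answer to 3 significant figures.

Number of half-lives elapsed: n = 12.6/2 ≈ 6.3.
A₀ = A × 2^n = 419 × 2^6.3 = 419 × 78.793 ≈ 33014 pg/mL.

33000 pg/mL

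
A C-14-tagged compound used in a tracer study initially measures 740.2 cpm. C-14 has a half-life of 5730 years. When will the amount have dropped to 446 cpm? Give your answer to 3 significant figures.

4190 years

Fraction remaining = 446/740.2 ≈ 0.60254.
n = log₂(740.2/446) = ln(1.6596)/ln 2 ≈ 0.73087 half-lives.
t = n × t½ = 0.73087 × 5730 ≈ 4187.9 years.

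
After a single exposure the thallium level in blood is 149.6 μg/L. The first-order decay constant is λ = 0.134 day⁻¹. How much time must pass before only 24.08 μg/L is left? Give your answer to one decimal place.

t½ = ln 2 / λ = 0.69315 / 0.134 ≈ 5.1727 days.
Fraction remaining = 24.08/149.6 ≈ 0.16096.
n = log₂(149.6/24.08) = ln(6.2126)/ln 2 ≈ 2.6352 half-lives.
t = n × t½ = 2.6352 × 5.1727 ≈ 13.631 days.

13.6 days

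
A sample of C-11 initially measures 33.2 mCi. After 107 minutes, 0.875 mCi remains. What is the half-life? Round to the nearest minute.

A/A₀ = 0.875/33.2 ≈ 0.026355.
n = log₂(37.943) ≈ 5.2458 half-lives elapsed in 107 minutes.
t½ = 107/5.2458 ≈ 20.397 minutes.

20 minutes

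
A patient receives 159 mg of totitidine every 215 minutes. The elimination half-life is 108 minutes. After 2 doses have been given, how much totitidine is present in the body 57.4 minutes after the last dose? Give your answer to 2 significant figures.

The 2 doses were given 272.4, 57.4 minutes ago.
Total = 159·(1/2)^(272.4/108) + 159·(1/2)^(57.4/108)
      = 27.678 + 110 ≈ 137.68 mg.

140 mg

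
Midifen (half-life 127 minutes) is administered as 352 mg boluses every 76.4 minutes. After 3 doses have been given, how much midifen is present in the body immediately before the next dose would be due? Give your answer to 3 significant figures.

486 mg

The 3 doses were given 229.2, 152.8, 76.4 minutes ago.
Total = 352·(1/2)^(229.2/127) + 352·(1/2)^(152.8/127) + 352·(1/2)^(76.4/127)
      = 100.75 + 152.88 + 231.98 ≈ 485.62 mg.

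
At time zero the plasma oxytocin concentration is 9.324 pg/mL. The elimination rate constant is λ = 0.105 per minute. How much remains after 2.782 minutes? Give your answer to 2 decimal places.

6.96 pg/mL

t½ = ln 2 / λ = 0.69315 / 0.105 ≈ 6.6014 minutes.
Number of half-lives: n = 2.782/6.6014 ≈ 0.42143.
Remaining = 9.324 × (1/2)^0.42143 = 9.324 × 0.74669 ≈ 6.9621 pg/mL.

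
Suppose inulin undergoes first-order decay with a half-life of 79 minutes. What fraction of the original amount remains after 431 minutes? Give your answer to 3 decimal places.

n = 431/79 ≈ 5.4557 half-lives.
Fraction remaining = (1/2)^5.4557 ≈ 0.022786.

0.023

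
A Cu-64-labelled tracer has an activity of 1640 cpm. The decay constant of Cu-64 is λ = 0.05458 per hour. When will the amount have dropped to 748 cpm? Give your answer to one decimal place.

14.4 hours

t½ = ln 2 / λ = 0.69315 / 0.05458 ≈ 12.7 hours.
Fraction remaining = 748/1640 ≈ 0.4561.
n = log₂(1640/748) = ln(2.1925)/ln 2 ≈ 1.1326 half-lives.
t = n × t½ = 1.1326 × 12.7 ≈ 14.383 hours.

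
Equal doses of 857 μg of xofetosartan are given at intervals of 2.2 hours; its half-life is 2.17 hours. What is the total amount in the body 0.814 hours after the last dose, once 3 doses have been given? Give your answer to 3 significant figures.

The 3 doses were given 5.214, 3.014, 0.814 hours ago.
Total = 857·(1/2)^(5.214/2.17) + 857·(1/2)^(3.014/2.17) + 857·(1/2)^(0.814/2.17)
      = 162.06 + 327.24 + 660.78 ≈ 1150.1 μg.

1150 μg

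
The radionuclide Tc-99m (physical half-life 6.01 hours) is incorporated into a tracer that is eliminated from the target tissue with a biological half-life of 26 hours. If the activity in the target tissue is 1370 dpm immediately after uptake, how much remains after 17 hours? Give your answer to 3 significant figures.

123 dpm

1/t_eff = 1/t_phys + 1/t_biol = 1/6.01 + 1/26 = 0.20485 per hour.
t_eff = 6.01 × 26 / (6.01 + 26) ≈ 4.8816 hours.
Remaining = 1370 × (1/2)^(17/4.8816) = 1370 × (1/2)^3.4825 ≈ 122.57 dpm.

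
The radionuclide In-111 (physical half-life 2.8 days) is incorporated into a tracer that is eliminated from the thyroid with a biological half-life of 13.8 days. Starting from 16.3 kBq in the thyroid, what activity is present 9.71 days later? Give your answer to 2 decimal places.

1/t_eff = 1/t_phys + 1/t_biol = 1/2.8 + 1/13.8 = 0.42961 per day.
t_eff = 2.8 × 13.8 / (2.8 + 13.8) ≈ 2.3277 days.
Remaining = 16.3 × (1/2)^(9.71/2.3277) = 16.3 × (1/2)^4.1715 ≈ 0.90458 kBq.

0.90 kBq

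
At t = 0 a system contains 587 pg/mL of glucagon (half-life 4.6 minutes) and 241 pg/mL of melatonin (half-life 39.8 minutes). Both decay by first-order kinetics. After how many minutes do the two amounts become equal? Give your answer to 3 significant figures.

6.68 minutes

Set 587·(1/2)^(t/4.6) = 241·(1/2)^(t/39.8).
Taking log₂: log₂(587/241) = t·(1/4.6 − 1/39.8).
log₂(2.4357) = 1.2843; 1/4.6 − 1/39.8 = 0.19227.
t = 1.2843 / 0.19227 ≈ 6.68 minutes.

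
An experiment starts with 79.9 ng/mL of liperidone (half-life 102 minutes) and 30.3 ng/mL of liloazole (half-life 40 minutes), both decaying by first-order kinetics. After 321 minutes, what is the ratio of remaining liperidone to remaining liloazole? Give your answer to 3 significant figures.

77.5

liperidone: 79.9 × (1/2)^(321/102) = 79.9 × (1/2)^3.1471 ≈ 9.0196 ng/mL.
liloazole: 30.3 × (1/2)^(321/40) = 30.3 × (1/2)^8.025 ≈ 0.11633 ng/mL.
Ratio ≈ 9.0196 / 0.11633 ≈ 77.537.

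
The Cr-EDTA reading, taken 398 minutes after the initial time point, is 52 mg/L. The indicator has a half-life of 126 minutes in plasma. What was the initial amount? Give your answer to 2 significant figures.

460 mg/L

Number of half-lives elapsed: n = 398/126 ≈ 3.1587.
A₀ = A × 2^n = 52 × 2^3.1587 = 52 × 8.9304 ≈ 464.38 mg/L.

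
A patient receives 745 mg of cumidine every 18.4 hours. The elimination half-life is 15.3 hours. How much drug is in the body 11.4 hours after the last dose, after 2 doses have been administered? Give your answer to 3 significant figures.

638 mg

The 2 doses were given 29.8, 11.4 hours ago.
Total = 745·(1/2)^(29.8/15.3) + 745·(1/2)^(11.4/15.3)
      = 193.12 + 444.49 ≈ 637.61 mg.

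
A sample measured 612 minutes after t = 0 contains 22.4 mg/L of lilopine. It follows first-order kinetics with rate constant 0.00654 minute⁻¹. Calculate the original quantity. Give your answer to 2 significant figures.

t½ = ln 2 / λ = 0.69315 / 0.00654 ≈ 105.99 minutes.
Number of half-lives elapsed: n = 612/105.99 ≈ 5.7744.
A₀ = A × 2^n = 22.4 × 2^5.7744 = 22.4 × 54.734 ≈ 1226 mg/L.

1200 mg/L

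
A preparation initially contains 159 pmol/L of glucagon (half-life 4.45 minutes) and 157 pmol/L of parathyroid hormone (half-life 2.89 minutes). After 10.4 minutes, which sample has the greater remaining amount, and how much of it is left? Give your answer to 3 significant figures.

glucagon: 159 × (1/2)^2.3371 ≈ 31.468 pmol/L.
parathyroid hormone: 157 × (1/2)^3.5986 ≈ 12.96 pmol/L.
Glucagon has more remaining, at ≈ 31.468 pmol/L.

glucagon, 31.5 pmol/L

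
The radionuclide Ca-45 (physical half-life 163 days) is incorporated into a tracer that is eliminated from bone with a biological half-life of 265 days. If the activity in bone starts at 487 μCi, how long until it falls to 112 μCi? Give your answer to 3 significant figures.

214 days

1/t_eff = 1/t_phys + 1/t_biol = 1/163 + 1/265 = 0.0099086 per day.
t_eff = 163 × 265 / (163 + 265) ≈ 100.92 days.
n = log₂(487/112) ≈ 2.1204; t = 2.1204 × 100.92 ≈ 214 days.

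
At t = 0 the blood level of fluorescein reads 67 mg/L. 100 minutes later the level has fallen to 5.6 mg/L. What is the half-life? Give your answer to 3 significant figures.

27.9 minutes

A/A₀ = 5.6/67 ≈ 0.083582.
n = log₂(11.964) ≈ 3.5807 half-lives elapsed in 100 minutes.
t½ = 100/3.5807 ≈ 27.928 minutes.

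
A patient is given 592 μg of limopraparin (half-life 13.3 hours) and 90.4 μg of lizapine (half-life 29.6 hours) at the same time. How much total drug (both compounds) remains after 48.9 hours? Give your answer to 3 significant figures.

limopraparin: 592 × (1/2)^(48.9/13.3) = 592 × (1/2)^3.6767 ≈ 46.294 μg.
lizapine: 90.4 × (1/2)^(48.9/29.6) = 90.4 × (1/2)^1.652 ≈ 28.765 μg.
Total = 46.294 + 28.765 ≈ 75.059 μg.

75.1 μg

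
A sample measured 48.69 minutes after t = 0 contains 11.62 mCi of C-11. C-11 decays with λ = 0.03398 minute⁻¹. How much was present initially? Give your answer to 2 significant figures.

61 mCi

t½ = ln 2 / λ = 0.69315 / 0.03398 ≈ 20.399 minutes.
Number of half-lives elapsed: n = 48.69/20.399 ≈ 2.3869.
A₀ = A × 2^n = 11.62 × 2^2.3869 = 11.62 × 5.2304 ≈ 60.777 mCi.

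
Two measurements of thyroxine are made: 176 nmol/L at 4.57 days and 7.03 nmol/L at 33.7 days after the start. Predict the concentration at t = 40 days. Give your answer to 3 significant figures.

3.50 nmol/L

Over Δt = 33.7 − 4.57 = 29.13 days, the level fell by a factor of 176/7.03 ≈ 25.036.
n = log₂(25.036) ≈ 4.6459 half-lives, so t½ = 29.13/4.6459 ≈ 6.27 days.
From t = 33.7 to t = 40: 7.03 × (1/2)^((40−33.7)/6.27) ≈ 3.5034 nmol/L.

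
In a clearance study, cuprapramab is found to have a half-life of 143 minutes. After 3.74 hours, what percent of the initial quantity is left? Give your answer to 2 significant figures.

3.74 hours = 224.4 minutes.
n = 224.4/143 ≈ 1.5692 half-lives.
Fraction remaining = (1/2)^1.5692 ≈ 0.33699, i.e. 33.699%.

34%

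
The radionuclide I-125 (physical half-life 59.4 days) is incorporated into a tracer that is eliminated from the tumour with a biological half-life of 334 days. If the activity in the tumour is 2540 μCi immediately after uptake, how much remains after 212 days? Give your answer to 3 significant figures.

1/t_eff = 1/t_phys + 1/t_biol = 1/59.4 + 1/334 = 0.019829 per day.
t_eff = 59.4 × 334 / (59.4 + 334) ≈ 50.431 days.
Remaining = 2540 × (1/2)^(212/50.431) = 2540 × (1/2)^4.2038 ≈ 137.84 μCi.

138 μCi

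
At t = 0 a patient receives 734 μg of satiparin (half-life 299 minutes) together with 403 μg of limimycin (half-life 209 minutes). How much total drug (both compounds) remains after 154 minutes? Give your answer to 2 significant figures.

760 μg

satiparin: 734 × (1/2)^(154/299) = 734 × (1/2)^0.51505 ≈ 513.63 μg.
limimycin: 403 × (1/2)^(154/209) = 403 × (1/2)^0.73684 ≈ 241.82 μg.
Total = 513.63 + 241.82 ≈ 755.45 μg.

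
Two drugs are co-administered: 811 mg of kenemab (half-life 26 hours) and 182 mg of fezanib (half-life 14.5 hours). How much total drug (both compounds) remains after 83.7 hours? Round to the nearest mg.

90 mg

kenemab: 811 × (1/2)^(83.7/26) = 811 × (1/2)^3.2192 ≈ 87.083 mg.
fezanib: 182 × (1/2)^(83.7/14.5) = 182 × (1/2)^5.7724 ≈ 3.3297 mg.
Total = 87.083 + 3.3297 ≈ 90.413 mg.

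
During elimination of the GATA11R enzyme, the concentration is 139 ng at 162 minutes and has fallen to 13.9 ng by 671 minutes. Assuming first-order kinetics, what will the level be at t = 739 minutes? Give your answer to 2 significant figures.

Over Δt = 671 − 162 = 509 minutes, the level fell by a factor of 139/13.9 ≈ 10.
n = log₂(10) ≈ 3.3219 half-lives, so t½ = 509/3.3219 ≈ 153.22 minutes.
From t = 671 to t = 739: 13.9 × (1/2)^((739−671)/153.22) ≈ 10.219 ng.

10 ng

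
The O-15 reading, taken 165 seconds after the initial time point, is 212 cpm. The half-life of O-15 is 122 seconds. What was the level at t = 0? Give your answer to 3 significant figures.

Number of half-lives elapsed: n = 165/122 ≈ 1.3525.
A₀ = A × 2^n = 212 × 2^1.3525 = 212 × 2.5535 ≈ 541.34 cpm.

541 cpm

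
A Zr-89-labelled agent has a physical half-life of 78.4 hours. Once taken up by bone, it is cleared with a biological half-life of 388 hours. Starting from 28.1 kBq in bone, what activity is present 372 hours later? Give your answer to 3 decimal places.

1/t_eff = 1/t_phys + 1/t_biol = 1/78.4 + 1/388 = 0.015332 per hour.
t_eff = 78.4 × 388 / (78.4 + 388) ≈ 65.221 hours.
Remaining = 28.1 × (1/2)^(372/65.221) = 28.1 × (1/2)^5.7037 ≈ 0.53918 kBq.

0.539 kBq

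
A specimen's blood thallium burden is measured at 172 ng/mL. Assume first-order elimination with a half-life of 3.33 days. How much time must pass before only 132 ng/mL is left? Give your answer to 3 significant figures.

1.27 days

Fraction remaining = 132/172 ≈ 0.76744.
n = log₂(172/132) = ln(1.303)/ln 2 ≈ 0.38187 half-lives.
t = n × t½ = 0.38187 × 3.33 ≈ 1.2716 days.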